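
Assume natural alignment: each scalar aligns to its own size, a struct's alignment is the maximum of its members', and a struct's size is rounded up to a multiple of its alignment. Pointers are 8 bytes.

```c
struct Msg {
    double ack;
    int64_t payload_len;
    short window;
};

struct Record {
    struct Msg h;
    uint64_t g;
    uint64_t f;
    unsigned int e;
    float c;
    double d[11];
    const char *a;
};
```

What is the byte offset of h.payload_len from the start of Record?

Msg: 0..8  ack  (8B, 8-aligned); 8..16  payload_len  (8B, 8-aligned); 16..18  window  (2B, 2-aligned); 18..24  -- tail padding (6B); sizeof = 24, alignof = 8
0..24  h  (24B, 8-aligned)
within Msg: payload_len at 8
0 + 8 = 8

8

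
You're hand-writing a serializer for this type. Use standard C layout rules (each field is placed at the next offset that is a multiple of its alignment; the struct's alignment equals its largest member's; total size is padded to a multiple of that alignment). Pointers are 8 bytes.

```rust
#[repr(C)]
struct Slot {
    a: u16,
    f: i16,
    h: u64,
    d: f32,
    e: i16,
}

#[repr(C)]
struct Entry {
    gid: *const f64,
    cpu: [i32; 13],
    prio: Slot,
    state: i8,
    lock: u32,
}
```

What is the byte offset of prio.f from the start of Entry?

Slot: @0: a [2B, align 2] → 2; @2: f [2B, align 2] → 4; +4 pad (align 8); @8: h [8B, align 8] → 16; @16: d [4B, align 4] → 20; @20: e [2B, align 2] → 22; +2 tail pad (align 8); size 24, align 8
@0: gid [8B, align 8] → 8
@8: cpu [52B, align 4] → 60
+4 pad (align 8)
@64: prio [24B, align 8] → 88
within Slot: f at 2
64 + 2 = 66

66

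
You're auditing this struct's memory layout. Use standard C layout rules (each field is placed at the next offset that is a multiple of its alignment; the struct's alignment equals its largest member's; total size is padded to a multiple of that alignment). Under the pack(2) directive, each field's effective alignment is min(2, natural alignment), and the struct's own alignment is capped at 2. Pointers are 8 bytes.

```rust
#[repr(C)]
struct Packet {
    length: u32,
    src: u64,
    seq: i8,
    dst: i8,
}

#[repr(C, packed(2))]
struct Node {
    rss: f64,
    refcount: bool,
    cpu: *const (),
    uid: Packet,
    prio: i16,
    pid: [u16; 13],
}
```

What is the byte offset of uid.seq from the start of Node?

Packet: length at 0 (size 4, align 4) → ends 4; pad 4 to align 8 for src; src at 8 (size 8, align 8) → ends 16; seq at 16 (size 1, align 1) → ends 17; dst at 17 (size 1, align 1) → ends 18; tail pad 6 to reach multiple of 8; total 24 bytes, alignment 8
rss at 0 (size 8, align 2) → ends 8
refcount at 8 (size 1, align 1) → ends 9
pad 1 to align 2 for cpu
cpu at 10 (size 8, align 2) → ends 18
uid at 18 (size 24, align 2) → ends 42
within Packet: seq at 16
18 + 16 = 34

34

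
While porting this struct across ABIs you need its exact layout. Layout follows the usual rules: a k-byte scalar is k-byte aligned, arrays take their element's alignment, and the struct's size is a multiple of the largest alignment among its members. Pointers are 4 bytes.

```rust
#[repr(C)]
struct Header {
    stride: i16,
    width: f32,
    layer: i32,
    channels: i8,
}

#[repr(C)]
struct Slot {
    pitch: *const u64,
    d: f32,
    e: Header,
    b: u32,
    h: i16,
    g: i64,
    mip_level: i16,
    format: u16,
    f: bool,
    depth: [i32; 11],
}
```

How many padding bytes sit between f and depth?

Header: @0: stride [2B, align 2] → 2; +2 pad (align 4); @4: width [4B, align 4] → 8; @8: layer [4B, align 4] → 12; @12: channels [1B, align 1] → 13; +3 tail pad (align 4); size 16, align 4
@0: pitch [4B, align 4] → 4
@4: d [4B, align 4] → 8
@8: e [16B, align 4] → 24
@24: b [4B, align 4] → 28
@28: h [2B, align 2] → 30
+2 pad (align 8)
@32: g [8B, align 8] → 40
@40: mip_level [2B, align 2] → 42
@42: format [2B, align 2] → 44
@44: f [1B, align 1] → 45
+3 pad (align 4)
@48: depth [44B, align 4] → 92

3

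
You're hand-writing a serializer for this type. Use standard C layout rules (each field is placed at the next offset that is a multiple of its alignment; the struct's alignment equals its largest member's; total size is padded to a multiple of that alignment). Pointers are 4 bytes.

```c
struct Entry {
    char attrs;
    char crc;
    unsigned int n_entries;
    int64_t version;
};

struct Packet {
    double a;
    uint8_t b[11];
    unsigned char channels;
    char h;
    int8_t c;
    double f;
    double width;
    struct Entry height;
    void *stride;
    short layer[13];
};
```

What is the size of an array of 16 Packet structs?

1408

Entry: 0..1  attrs  (1B, 1-aligned); 1..2  crc  (1B, 1-aligned); 2..4  -- padding (2B); 4..8  n_entries  (4B, 4-aligned); 8..16  version  (8B, 8-aligned); sizeof = 16, alignof = 8
0..8  a  (8B, 8-aligned)
8..19  b  (11B, 1-aligned)
19..20  channels  (1B, 1-aligned)
20..21  h  (1B, 1-aligned)
21..22  c  (1B, 1-aligned)
22..24  -- padding (2B)
24..32  f  (8B, 8-aligned)
32..40  width  (8B, 8-aligned)
40..56  height  (16B, 8-aligned)
56..60  stride  (4B, 4-aligned)
60..86  layer  (26B, 2-aligned)
86..88  -- tail padding (2B)
sizeof = 88, alignof = 8
array of 16: 16 × 88 = 1408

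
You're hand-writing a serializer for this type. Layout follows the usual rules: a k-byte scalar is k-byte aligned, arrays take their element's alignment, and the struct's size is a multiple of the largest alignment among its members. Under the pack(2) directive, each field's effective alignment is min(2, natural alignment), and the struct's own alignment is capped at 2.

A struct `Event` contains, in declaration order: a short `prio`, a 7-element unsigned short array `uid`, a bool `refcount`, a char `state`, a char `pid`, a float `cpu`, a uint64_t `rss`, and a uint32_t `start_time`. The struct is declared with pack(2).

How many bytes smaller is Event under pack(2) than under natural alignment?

natural layout:
  prio at 0 (size 2, align 2) → ends 2
  uid at 2 (size 14, align 2) → ends 16
  refcount at 16 (size 1, align 1) → ends 17
  state at 17 (size 1, align 1) → ends 18
  pid at 18 (size 1, align 1) → ends 19
  pad 1 to align 4 for cpu
  cpu at 20 (size 4, align 4) → ends 24
  rss at 24 (size 8, align 8) → ends 32
  start_time at 32 (size 4, align 4) → ends 36
  tail pad 4 to reach multiple of 8
  total 40 bytes, alignment 8
packed(2) layout:
  prio at 0 (size 2, align 2) → ends 2
  uid at 2 (size 14, align 2) → ends 16
  refcount at 16 (size 1, align 1) → ends 17
  state at 17 (size 1, align 1) → ends 18
  pid at 18 (size 1, align 1) → ends 19
  pad 1 to align 2 for cpu
  cpu at 20 (size 4, align 2) → ends 24
  rss at 24 (size 8, align 2) → ends 32
  start_time at 32 (size 4, align 2) → ends 36
  total 36 bytes, alignment 2
40 − 36 = 4

4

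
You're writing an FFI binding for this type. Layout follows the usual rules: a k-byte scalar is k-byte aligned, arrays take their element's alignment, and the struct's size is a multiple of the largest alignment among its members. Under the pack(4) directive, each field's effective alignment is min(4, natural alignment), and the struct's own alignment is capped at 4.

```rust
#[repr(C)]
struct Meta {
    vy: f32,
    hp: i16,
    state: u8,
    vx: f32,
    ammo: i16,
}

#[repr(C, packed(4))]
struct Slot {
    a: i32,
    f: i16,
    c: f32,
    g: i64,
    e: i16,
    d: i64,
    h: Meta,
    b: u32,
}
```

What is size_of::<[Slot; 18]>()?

936

Meta: vy at 0 (size 4, align 4) → ends 4; hp at 4 (size 2, align 2) → ends 6; state at 6 (size 1, align 1) → ends 7; pad 1 to align 4 for vx; vx at 8 (size 4, align 4) → ends 12; ammo at 12 (size 2, align 2) → ends 14; tail pad 2 to reach multiple of 4; total 16 bytes, alignment 4
a at 0 (size 4, align 4) → ends 4
f at 4 (size 2, align 2) → ends 6
pad 2 to align 4 for c
c at 8 (size 4, align 4) → ends 12
g at 12 (size 8, align 4) → ends 20
e at 20 (size 2, align 2) → ends 22
pad 2 to align 4 for d
d at 24 (size 8, align 4) → ends 32
h at 32 (size 16, align 4) → ends 48
b at 48 (size 4, align 4) → ends 52
total 52 bytes, alignment 4
array of 18: 18 × 52 = 936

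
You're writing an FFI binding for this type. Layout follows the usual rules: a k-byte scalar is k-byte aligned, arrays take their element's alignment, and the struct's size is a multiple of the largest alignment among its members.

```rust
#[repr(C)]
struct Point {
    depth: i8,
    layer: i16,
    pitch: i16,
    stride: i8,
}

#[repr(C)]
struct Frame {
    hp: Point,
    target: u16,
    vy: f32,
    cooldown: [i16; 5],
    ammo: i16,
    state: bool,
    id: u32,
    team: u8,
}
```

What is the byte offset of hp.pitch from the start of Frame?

4

Point: @0: depth [1B, align 1] → 1; +1 pad (align 2); @2: layer [2B, align 2] → 4; @4: pitch [2B, align 2] → 6; @6: stride [1B, align 1] → 7; +1 tail pad (align 2); size 8, align 2
@0: hp [8B, align 2] → 8
within Point: pitch at 4
0 + 4 = 4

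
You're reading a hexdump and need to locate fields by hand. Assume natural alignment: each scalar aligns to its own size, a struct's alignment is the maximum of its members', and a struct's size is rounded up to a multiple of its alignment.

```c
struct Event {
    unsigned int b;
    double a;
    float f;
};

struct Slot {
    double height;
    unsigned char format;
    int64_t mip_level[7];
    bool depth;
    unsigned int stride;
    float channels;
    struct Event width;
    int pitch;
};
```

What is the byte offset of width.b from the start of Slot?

Event: b at 0 (size 4, align 4) → ends 4; pad 4 to align 8 for a; a at 8 (size 8, align 8) → ends 16; f at 16 (size 4, align 4) → ends 20; tail pad 4 to reach multiple of 8; total 24 bytes, alignment 8
height at 0 (size 8, align 8) → ends 8
format at 8 (size 1, align 1) → ends 9
pad 7 to align 8 for mip_level
mip_level at 16 (size 56, align 8) → ends 72
depth at 72 (size 1, align 1) → ends 73
pad 3 to align 4 for stride
stride at 76 (size 4, align 4) → ends 80
channels at 80 (size 4, align 4) → ends 84
pad 4 to align 8 for width
width at 88 (size 24, align 8) → ends 112
within Event: b at 0
88 + 0 = 88

88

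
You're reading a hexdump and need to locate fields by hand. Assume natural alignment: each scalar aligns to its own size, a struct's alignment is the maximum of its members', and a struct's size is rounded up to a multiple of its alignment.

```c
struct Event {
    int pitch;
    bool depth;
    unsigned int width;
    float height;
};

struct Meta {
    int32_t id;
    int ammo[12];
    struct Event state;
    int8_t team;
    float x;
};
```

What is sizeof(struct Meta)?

Event: @0: pitch [4B, align 4] → 4; @4: depth [1B, align 1] → 5; +3 pad (align 4); @8: width [4B, align 4] → 12; @12: height [4B, align 4] → 16; size 16, align 4
@0: id [4B, align 4] → 4
@4: ammo [48B, align 4] → 52
@52: state [16B, align 4] → 68
@68: team [1B, align 1] → 69
+3 pad (align 4)
@72: x [4B, align 4] → 76
size 76, align 4

76 bytes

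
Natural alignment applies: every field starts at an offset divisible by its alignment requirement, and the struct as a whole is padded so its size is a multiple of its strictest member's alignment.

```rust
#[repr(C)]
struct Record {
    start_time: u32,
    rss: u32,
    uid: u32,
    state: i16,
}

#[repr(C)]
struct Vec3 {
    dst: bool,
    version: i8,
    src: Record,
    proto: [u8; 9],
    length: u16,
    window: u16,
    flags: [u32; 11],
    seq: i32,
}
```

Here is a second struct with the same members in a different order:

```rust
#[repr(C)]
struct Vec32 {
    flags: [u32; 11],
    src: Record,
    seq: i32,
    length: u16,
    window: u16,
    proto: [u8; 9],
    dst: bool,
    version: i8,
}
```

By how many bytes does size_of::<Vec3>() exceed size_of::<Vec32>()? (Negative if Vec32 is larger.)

4

Record: @0: start_time [4B, align 4] → 4; @4: rss [4B, align 4] → 8; @8: uid [4B, align 4] → 12; @12: state [2B, align 2] → 14; +2 tail pad (align 4); size 16, align 4
@0: dst [1B, align 1] → 1
@1: version [1B, align 1] → 2
+2 pad (align 4)
@4: src [16B, align 4] → 20
@20: proto [9B, align 1] → 29
+1 pad (align 2)
@30: length [2B, align 2] → 32
@32: window [2B, align 2] → 34
+2 pad (align 4)
@36: flags [44B, align 4] → 80
@80: seq [4B, align 4] → 84
size 84, align 4
— Vec32 —
@0: flags [44B, align 4] → 44
@44: src [16B, align 4] → 60
@60: seq [4B, align 4] → 64
@64: length [2B, align 2] → 66
@66: window [2B, align 2] → 68
@68: proto [9B, align 1] → 77
@77: dst [1B, align 1] → 78
@78: version [1B, align 1] → 79
+1 tail pad (align 4)
size 80, align 4
84 − 80 = 4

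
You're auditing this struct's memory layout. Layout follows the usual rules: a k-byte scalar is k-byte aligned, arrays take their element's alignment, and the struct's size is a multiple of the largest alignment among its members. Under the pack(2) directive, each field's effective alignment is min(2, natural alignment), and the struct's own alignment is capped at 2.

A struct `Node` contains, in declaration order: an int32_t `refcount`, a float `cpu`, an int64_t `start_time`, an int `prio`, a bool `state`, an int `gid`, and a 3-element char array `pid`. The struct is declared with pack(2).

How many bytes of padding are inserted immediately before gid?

1

@0: refcount [4B, align 2] → 4
@4: cpu [4B, align 2] → 8
@8: start_time [8B, align 2] → 16
@16: prio [4B, align 2] → 20
@20: state [1B, align 1] → 21
+1 pad (align 2)
@22: gid [4B, align 2] → 26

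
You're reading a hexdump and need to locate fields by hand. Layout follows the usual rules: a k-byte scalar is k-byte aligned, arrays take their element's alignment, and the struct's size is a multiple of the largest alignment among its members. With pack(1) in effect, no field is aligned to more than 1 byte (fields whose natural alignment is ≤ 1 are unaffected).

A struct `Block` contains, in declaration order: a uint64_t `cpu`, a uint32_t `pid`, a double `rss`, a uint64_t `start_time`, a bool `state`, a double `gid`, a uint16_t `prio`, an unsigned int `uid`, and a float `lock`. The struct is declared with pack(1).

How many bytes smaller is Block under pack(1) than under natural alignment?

17

natural layout:
  0..8  cpu  (8B, 8-aligned)
  8..12  pid  (4B, 4-aligned)
  12..16  -- padding (4B)
  16..24  rss  (8B, 8-aligned)
  24..32  start_time  (8B, 8-aligned)
  32..33  state  (1B, 1-aligned)
  33..40  -- padding (7B)
  40..48  gid  (8B, 8-aligned)
  48..50  prio  (2B, 2-aligned)
  50..52  -- padding (2B)
  52..56  uid  (4B, 4-aligned)
  56..60  lock  (4B, 4-aligned)
  60..64  -- tail padding (4B)
  sizeof = 64, alignof = 8
packed(1) layout:
  0..8  cpu  (8B, 1-aligned)
  8..12  pid  (4B, 1-aligned)
  12..20  rss  (8B, 1-aligned)
  20..28  start_time  (8B, 1-aligned)
  28..29  state  (1B, 1-aligned)
  29..37  gid  (8B, 1-aligned)
  37..39  prio  (2B, 1-aligned)
  39..43  uid  (4B, 1-aligned)
  43..47  lock  (4B, 1-aligned)
  sizeof = 47, alignof = 1
64 − 47 = 17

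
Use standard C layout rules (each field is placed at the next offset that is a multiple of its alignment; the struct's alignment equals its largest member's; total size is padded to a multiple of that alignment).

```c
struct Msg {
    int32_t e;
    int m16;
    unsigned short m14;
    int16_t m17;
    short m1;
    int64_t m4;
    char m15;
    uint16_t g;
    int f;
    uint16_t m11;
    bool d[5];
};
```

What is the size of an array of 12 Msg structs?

480

e at 0 (size 4, align 4) → ends 4
m16 at 4 (size 4, align 4) → ends 8
m14 at 8 (size 2, align 2) → ends 10
m17 at 10 (size 2, align 2) → ends 12
m1 at 12 (size 2, align 2) → ends 14
pad 2 to align 8 for m4
m4 at 16 (size 8, align 8) → ends 24
m15 at 24 (size 1, align 1) → ends 25
pad 1 to align 2 for g
g at 26 (size 2, align 2) → ends 28
f at 28 (size 4, align 4) → ends 32
m11 at 32 (size 2, align 2) → ends 34
d at 34 (size 5, align 1) → ends 39
tail pad 1 to reach multiple of 8
total 40 bytes, alignment 8
array of 12: 12 × 40 = 480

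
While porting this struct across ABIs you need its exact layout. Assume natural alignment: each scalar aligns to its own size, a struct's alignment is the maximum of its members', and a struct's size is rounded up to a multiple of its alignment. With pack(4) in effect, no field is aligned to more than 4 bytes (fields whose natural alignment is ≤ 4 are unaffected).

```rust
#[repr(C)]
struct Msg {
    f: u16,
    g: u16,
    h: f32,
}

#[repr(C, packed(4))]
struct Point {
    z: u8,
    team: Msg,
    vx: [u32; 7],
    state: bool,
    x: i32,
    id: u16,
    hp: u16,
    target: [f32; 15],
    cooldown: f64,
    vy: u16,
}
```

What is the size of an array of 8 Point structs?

Msg: @0: f [2B, align 2] → 2; @2: g [2B, align 2] → 4; @4: h [4B, align 4] → 8; size 8, align 4
@0: z [1B, align 1] → 1
+3 pad (align 4)
@4: team [8B, align 4] → 12
@12: vx [28B, align 4] → 40
@40: state [1B, align 1] → 41
+3 pad (align 4)
@44: x [4B, align 4] → 48
@48: id [2B, align 2] → 50
@50: hp [2B, align 2] → 52
@52: target [60B, align 4] → 112
@112: cooldown [8B, align 4] → 120
@120: vy [2B, align 2] → 122
+2 tail pad (align 4)
size 124, align 4
array of 8: 8 × 124 = 992

992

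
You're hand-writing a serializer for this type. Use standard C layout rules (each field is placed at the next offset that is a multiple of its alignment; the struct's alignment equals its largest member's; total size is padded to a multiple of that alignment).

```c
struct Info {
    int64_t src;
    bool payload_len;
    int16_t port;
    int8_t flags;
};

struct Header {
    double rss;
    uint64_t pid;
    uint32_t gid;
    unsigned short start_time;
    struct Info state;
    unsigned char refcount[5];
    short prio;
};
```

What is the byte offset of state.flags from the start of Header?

36

Info: @0: src [8B, align 8] → 8; @8: payload_len [1B, align 1] → 9; +1 pad (align 2); @10: port [2B, align 2] → 12; @12: flags [1B, align 1] → 13; +3 tail pad (align 8); size 16, align 8
@0: rss [8B, align 8] → 8
@8: pid [8B, align 8] → 16
@16: gid [4B, align 4] → 20
@20: start_time [2B, align 2] → 22
+2 pad (align 8)
@24: state [16B, align 8] → 40
within Info: flags at 12
24 + 12 = 36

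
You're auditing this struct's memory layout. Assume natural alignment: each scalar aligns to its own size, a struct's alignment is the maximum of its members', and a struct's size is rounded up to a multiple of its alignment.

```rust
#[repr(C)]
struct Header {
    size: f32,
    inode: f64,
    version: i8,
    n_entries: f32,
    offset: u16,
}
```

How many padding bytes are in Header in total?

13

0..4  size  (4B, 4-aligned)
4..8  -- padding (4B)
8..16  inode  (8B, 8-aligned)
16..17  version  (1B, 1-aligned)
17..20  -- padding (3B)
20..24  n_entries  (4B, 4-aligned)
24..26  offset  (2B, 2-aligned)
26..32  -- tail padding (6B)
sizeof = 32, alignof = 8
data bytes 19, size 32 → padding 13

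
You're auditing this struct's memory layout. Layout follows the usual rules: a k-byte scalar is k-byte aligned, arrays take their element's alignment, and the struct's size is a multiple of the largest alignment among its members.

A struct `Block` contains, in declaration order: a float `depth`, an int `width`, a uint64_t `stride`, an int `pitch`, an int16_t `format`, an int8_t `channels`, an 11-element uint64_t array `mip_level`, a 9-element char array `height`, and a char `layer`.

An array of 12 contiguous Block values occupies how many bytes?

depth at 0 (size 4, align 4) → ends 4
width at 4 (size 4, align 4) → ends 8
stride at 8 (size 8, align 8) → ends 16
pitch at 16 (size 4, align 4) → ends 20
format at 20 (size 2, align 2) → ends 22
channels at 22 (size 1, align 1) → ends 23
pad 1 to align 8 for mip_level
mip_level at 24 (size 88, align 8) → ends 112
height at 112 (size 9, align 1) → ends 121
layer at 121 (size 1, align 1) → ends 122
tail pad 6 to reach multiple of 8
total 128 bytes, alignment 8
array of 12: 12 × 128 = 1536

1536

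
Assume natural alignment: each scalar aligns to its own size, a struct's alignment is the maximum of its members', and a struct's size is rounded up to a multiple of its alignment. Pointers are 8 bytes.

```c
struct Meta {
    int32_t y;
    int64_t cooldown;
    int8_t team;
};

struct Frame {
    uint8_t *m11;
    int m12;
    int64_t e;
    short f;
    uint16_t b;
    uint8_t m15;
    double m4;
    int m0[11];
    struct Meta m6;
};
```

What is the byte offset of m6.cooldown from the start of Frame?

96

Meta: @0: y [4B, align 4] → 4; +4 pad (align 8); @8: cooldown [8B, align 8] → 16; @16: team [1B, align 1] → 17; +7 tail pad (align 8); size 24, align 8
@0: m11 [8B, align 8] → 8
@8: m12 [4B, align 4] → 12
+4 pad (align 8)
@16: e [8B, align 8] → 24
@24: f [2B, align 2] → 26
@26: b [2B, align 2] → 28
@28: m15 [1B, align 1] → 29
+3 pad (align 8)
@32: m4 [8B, align 8] → 40
@40: m0 [44B, align 4] → 84
+4 pad (align 8)
@88: m6 [24B, align 8] → 112
within Meta: cooldown at 8
88 + 8 = 96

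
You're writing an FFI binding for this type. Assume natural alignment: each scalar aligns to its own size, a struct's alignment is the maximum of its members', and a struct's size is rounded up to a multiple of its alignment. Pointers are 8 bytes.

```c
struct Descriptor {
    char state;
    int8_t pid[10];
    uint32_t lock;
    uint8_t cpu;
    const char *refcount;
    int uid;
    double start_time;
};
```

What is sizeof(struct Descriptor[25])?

1200

0..1  state  (1B, 1-aligned)
1..11  pid  (10B, 1-aligned)
11..12  -- padding (1B)
12..16  lock  (4B, 4-aligned)
16..17  cpu  (1B, 1-aligned)
17..24  -- padding (7B)
24..32  refcount  (8B, 8-aligned)
32..36  uid  (4B, 4-aligned)
36..40  -- padding (4B)
40..48  start_time  (8B, 8-aligned)
sizeof = 48, alignof = 8
array of 25: 25 × 48 = 1200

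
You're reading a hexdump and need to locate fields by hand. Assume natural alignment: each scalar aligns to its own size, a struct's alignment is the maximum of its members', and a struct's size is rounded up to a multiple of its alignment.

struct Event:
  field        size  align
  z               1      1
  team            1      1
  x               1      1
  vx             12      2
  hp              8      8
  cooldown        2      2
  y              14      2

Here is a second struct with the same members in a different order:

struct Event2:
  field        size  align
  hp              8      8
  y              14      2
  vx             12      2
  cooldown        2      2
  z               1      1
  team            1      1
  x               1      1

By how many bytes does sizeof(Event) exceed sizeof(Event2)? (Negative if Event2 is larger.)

0

0..1  z  (1B, 1-aligned)
1..2  team  (1B, 1-aligned)
2..3  x  (1B, 1-aligned)
3..4  -- padding (1B)
4..16  vx  (12B, 2-aligned)
16..24  hp  (8B, 8-aligned)
24..26  cooldown  (2B, 2-aligned)
26..40  y  (14B, 2-aligned)
sizeof = 40, alignof = 8
— Event2 —
0..8  hp  (8B, 8-aligned)
8..22  y  (14B, 2-aligned)
22..34  vx  (12B, 2-aligned)
34..36  cooldown  (2B, 2-aligned)
36..37  z  (1B, 1-aligned)
37..38  team  (1B, 1-aligned)
38..39  x  (1B, 1-aligned)
39..40  -- tail padding (1B)
sizeof = 40, alignof = 8
40 − 40 = 0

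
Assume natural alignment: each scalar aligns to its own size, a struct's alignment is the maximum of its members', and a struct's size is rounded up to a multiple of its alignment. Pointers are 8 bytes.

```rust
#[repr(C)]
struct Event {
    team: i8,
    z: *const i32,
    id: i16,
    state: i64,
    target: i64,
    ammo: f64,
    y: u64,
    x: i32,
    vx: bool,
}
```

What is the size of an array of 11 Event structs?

704

@0: team [1B, align 1] → 1
+7 pad (align 8)
@8: z [8B, align 8] → 16
@16: id [2B, align 2] → 18
+6 pad (align 8)
@24: state [8B, align 8] → 32
@32: target [8B, align 8] → 40
@40: ammo [8B, align 8] → 48
@48: y [8B, align 8] → 56
@56: x [4B, align 4] → 60
@60: vx [1B, align 1] → 61
+3 tail pad (align 8)
size 64, align 8
array of 11: 11 × 64 = 704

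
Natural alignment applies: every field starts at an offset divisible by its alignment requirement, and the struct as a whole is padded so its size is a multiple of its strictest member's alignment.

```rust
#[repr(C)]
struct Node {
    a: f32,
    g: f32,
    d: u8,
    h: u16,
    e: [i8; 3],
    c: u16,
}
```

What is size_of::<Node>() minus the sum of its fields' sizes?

4

@0: a [4B, align 4] → 4
@4: g [4B, align 4] → 8
@8: d [1B, align 1] → 9
+1 pad (align 2)
@10: h [2B, align 2] → 12
@12: e [3B, align 1] → 15
+1 pad (align 2)
@16: c [2B, align 2] → 18
+2 tail pad (align 4)
size 20, align 4
data bytes 16, size 20 → padding 4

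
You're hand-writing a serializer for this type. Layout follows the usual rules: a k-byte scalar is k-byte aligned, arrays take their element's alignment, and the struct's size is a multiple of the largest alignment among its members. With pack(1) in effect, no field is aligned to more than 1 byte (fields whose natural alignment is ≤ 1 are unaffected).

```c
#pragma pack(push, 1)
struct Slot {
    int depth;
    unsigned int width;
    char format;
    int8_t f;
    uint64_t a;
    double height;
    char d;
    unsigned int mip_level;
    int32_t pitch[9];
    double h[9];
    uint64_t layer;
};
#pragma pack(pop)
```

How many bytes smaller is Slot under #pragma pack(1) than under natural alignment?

natural layout:
  depth at 0 (size 4, align 4) → ends 4
  width at 4 (size 4, align 4) → ends 8
  format at 8 (size 1, align 1) → ends 9
  f at 9 (size 1, align 1) → ends 10
  pad 6 to align 8 for a
  a at 16 (size 8, align 8) → ends 24
  height at 24 (size 8, align 8) → ends 32
  d at 32 (size 1, align 1) → ends 33
  pad 3 to align 4 for mip_level
  mip_level at 36 (size 4, align 4) → ends 40
  pitch at 40 (size 36, align 4) → ends 76
  pad 4 to align 8 for h
  h at 80 (size 72, align 8) → ends 152
  layer at 152 (size 8, align 8) → ends 160
  total 160 bytes, alignment 8
packed(1) layout:
  depth at 0 (size 4, align 1) → ends 4
  width at 4 (size 4, align 1) → ends 8
  format at 8 (size 1, align 1) → ends 9
  f at 9 (size 1, align 1) → ends 10
  a at 10 (size 8, align 1) → ends 18
  height at 18 (size 8, align 1) → ends 26
  d at 26 (size 1, align 1) → ends 27
  mip_level at 27 (size 4, align 1) → ends 31
  pitch at 31 (size 36, align 1) → ends 67
  h at 67 (size 72, align 1) → ends 139
  layer at 139 (size 8, align 1) → ends 147
  total 147 bytes, alignment 1
160 − 147 = 13

13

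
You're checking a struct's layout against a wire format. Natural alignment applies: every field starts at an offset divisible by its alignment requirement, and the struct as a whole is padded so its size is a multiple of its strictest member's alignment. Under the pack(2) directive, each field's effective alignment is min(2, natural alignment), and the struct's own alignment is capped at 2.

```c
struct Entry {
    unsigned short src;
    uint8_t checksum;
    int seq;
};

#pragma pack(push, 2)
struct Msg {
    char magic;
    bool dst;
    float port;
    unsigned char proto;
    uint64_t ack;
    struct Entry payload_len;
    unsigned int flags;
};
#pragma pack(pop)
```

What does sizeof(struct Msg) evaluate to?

28

Entry: 0..2  src  (2B, 2-aligned); 2..3  checksum  (1B, 1-aligned); 3..4  -- padding (1B); 4..8  seq  (4B, 4-aligned); sizeof = 8, alignof = 4
0..1  magic  (1B, 1-aligned)
1..2  dst  (1B, 1-aligned)
2..6  port  (4B, 2-aligned)
6..7  proto  (1B, 1-aligned)
7..8  -- padding (1B)
8..16  ack  (8B, 2-aligned)
16..24  payload_len  (8B, 2-aligned)
24..28  flags  (4B, 2-aligned)
sizeof = 28, alignof = 2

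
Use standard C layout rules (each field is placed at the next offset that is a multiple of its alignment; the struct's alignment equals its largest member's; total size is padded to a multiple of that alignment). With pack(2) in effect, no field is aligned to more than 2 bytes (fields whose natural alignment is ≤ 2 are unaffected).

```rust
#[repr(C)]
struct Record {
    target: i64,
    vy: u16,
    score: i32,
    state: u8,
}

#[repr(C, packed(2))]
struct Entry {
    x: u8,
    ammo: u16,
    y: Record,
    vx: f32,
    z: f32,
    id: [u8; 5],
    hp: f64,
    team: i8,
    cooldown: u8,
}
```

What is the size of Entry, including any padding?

52

Record: target at 0 (size 8, align 8) → ends 8; vy at 8 (size 2, align 2) → ends 10; pad 2 to align 4 for score; score at 12 (size 4, align 4) → ends 16; state at 16 (size 1, align 1) → ends 17; tail pad 7 to reach multiple of 8; total 24 bytes, alignment 8
x at 0 (size 1, align 1) → ends 1
pad 1 to align 2 for ammo
ammo at 2 (size 2, align 2) → ends 4
y at 4 (size 24, align 2) → ends 28
vx at 28 (size 4, align 2) → ends 32
z at 32 (size 4, align 2) → ends 36
id at 36 (size 5, align 1) → ends 41
pad 1 to align 2 for hp
hp at 42 (size 8, align 2) → ends 50
team at 50 (size 1, align 1) → ends 51
cooldown at 51 (size 1, align 1) → ends 52
total 52 bytes, alignment 2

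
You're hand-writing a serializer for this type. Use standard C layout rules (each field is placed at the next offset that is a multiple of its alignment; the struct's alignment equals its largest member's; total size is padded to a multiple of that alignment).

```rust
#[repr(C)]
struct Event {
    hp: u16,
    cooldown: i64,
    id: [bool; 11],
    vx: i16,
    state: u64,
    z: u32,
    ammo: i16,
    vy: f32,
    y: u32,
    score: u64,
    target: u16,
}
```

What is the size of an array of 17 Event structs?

@0: hp [2B, align 2] → 2
+6 pad (align 8)
@8: cooldown [8B, align 8] → 16
@16: id [11B, align 1] → 27
+1 pad (align 2)
@28: vx [2B, align 2] → 30
+2 pad (align 8)
@32: state [8B, align 8] → 40
@40: z [4B, align 4] → 44
@44: ammo [2B, align 2] → 46
+2 pad (align 4)
@48: vy [4B, align 4] → 52
@52: y [4B, align 4] → 56
@56: score [8B, align 8] → 64
@64: target [2B, align 2] → 66
+6 tail pad (align 8)
size 72, align 8
array of 17: 17 × 72 = 1224

1224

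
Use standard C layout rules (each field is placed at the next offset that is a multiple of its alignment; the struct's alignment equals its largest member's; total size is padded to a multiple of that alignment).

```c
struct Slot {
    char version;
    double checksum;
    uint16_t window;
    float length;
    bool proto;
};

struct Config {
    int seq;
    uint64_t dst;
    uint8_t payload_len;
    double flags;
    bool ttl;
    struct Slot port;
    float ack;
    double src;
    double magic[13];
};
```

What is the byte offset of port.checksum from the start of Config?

Slot: 0..1  version  (1B, 1-aligned); 1..8  -- padding (7B); 8..16  checksum  (8B, 8-aligned); 16..18  window  (2B, 2-aligned); 18..20  -- padding (2B); 20..24  length  (4B, 4-aligned); 24..25  proto  (1B, 1-aligned); 25..32  -- tail padding (7B); sizeof = 32, alignof = 8
0..4  seq  (4B, 4-aligned)
4..8  -- padding (4B)
8..16  dst  (8B, 8-aligned)
16..17  payload_len  (1B, 1-aligned)
17..24  -- padding (7B)
24..32  flags  (8B, 8-aligned)
32..33  ttl  (1B, 1-aligned)
33..40  -- padding (7B)
40..72  port  (32B, 8-aligned)
within Slot: checksum at 8
40 + 8 = 48

48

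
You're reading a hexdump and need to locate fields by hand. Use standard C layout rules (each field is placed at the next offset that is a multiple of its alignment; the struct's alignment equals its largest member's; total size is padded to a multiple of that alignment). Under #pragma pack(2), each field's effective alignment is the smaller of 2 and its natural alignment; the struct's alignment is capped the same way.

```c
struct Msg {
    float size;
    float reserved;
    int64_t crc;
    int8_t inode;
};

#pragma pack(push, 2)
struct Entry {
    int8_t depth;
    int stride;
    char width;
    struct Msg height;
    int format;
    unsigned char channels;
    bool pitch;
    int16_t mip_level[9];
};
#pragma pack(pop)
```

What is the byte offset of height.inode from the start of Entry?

Msg: 0..4  size  (4B, 4-aligned); 4..8  reserved  (4B, 4-aligned); 8..16  crc  (8B, 8-aligned); 16..17  inode  (1B, 1-aligned); 17..24  -- tail padding (7B); sizeof = 24, alignof = 8
0..1  depth  (1B, 1-aligned)
1..2  -- padding (1B)
2..6  stride  (4B, 2-aligned)
6..7  width  (1B, 1-aligned)
7..8  -- padding (1B)
8..32  height  (24B, 2-aligned)
within Msg: inode at 16
8 + 16 = 24

24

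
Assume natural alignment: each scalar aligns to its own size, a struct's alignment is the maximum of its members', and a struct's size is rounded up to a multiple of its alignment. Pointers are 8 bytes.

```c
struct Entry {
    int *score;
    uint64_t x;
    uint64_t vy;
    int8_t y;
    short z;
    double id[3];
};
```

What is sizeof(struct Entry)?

score at 0 (size 8, align 8) → ends 8
x at 8 (size 8, align 8) → ends 16
vy at 16 (size 8, align 8) → ends 24
y at 24 (size 1, align 1) → ends 25
pad 1 to align 2 for z
z at 26 (size 2, align 2) → ends 28
pad 4 to align 8 for id
id at 32 (size 24, align 8) → ends 56
total 56 bytes, alignment 8

56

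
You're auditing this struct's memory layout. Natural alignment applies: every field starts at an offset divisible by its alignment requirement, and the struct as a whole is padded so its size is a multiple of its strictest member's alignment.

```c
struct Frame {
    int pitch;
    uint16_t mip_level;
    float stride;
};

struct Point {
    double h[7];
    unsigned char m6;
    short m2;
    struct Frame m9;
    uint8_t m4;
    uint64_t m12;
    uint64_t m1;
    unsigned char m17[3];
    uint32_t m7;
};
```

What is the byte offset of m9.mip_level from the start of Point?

Frame: pitch at 0 (size 4, align 4) → ends 4; mip_level at 4 (size 2, align 2) → ends 6; pad 2 to align 4 for stride; stride at 8 (size 4, align 4) → ends 12; total 12 bytes, alignment 4
h at 0 (size 56, align 8) → ends 56
m6 at 56 (size 1, align 1) → ends 57
pad 1 to align 2 for m2
m2 at 58 (size 2, align 2) → ends 60
m9 at 60 (size 12, align 4) → ends 72
within Frame: mip_level at 4
60 + 4 = 64

64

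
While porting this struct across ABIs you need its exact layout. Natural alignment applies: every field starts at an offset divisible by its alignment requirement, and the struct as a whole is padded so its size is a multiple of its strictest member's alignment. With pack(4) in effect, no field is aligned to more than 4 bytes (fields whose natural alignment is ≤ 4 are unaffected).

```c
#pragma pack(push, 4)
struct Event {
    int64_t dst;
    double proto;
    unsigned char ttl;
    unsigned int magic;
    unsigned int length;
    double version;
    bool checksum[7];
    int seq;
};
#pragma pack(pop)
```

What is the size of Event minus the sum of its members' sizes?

@0: dst [8B, align 4] → 8
@8: proto [8B, align 4] → 16
@16: ttl [1B, align 1] → 17
+3 pad (align 4)
@20: magic [4B, align 4] → 24
@24: length [4B, align 4] → 28
@28: version [8B, align 4] → 36
@36: checksum [7B, align 1] → 43
+1 pad (align 4)
@44: seq [4B, align 4] → 48
size 48, align 4
data bytes 44, size 48 → padding 4

4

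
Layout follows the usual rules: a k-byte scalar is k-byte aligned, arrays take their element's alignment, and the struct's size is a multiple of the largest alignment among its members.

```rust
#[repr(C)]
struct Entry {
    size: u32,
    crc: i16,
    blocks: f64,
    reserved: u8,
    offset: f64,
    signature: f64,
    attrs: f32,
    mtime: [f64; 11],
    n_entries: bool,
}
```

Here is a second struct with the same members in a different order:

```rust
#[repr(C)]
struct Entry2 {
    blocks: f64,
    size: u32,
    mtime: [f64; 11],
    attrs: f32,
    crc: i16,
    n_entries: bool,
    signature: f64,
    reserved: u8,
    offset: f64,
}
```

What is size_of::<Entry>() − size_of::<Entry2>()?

8

size at 0 (size 4, align 4) → ends 4
crc at 4 (size 2, align 2) → ends 6
pad 2 to align 8 for blocks
blocks at 8 (size 8, align 8) → ends 16
reserved at 16 (size 1, align 1) → ends 17
pad 7 to align 8 for offset
offset at 24 (size 8, align 8) → ends 32
signature at 32 (size 8, align 8) → ends 40
attrs at 40 (size 4, align 4) → ends 44
pad 4 to align 8 for mtime
mtime at 48 (size 88, align 8) → ends 136
n_entries at 136 (size 1, align 1) → ends 137
tail pad 7 to reach multiple of 8
total 144 bytes, alignment 8
— Entry2 —
blocks at 0 (size 8, align 8) → ends 8
size at 8 (size 4, align 4) → ends 12
pad 4 to align 8 for mtime
mtime at 16 (size 88, align 8) → ends 104
attrs at 104 (size 4, align 4) → ends 108
crc at 108 (size 2, align 2) → ends 110
n_entries at 110 (size 1, align 1) → ends 111
pad 1 to align 8 for signature
signature at 112 (size 8, align 8) → ends 120
reserved at 120 (size 1, align 1) → ends 121
pad 7 to align 8 for offset
offset at 128 (size 8, align 8) → ends 136
total 136 bytes, alignment 8
144 − 136 = 8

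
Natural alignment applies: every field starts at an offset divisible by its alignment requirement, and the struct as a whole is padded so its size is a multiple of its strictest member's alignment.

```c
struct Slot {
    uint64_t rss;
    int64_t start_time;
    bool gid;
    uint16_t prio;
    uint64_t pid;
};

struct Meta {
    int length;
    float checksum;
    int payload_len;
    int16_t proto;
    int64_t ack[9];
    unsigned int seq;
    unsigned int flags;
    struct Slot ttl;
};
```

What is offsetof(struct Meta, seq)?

Slot: rss at 0 (size 8, align 8) → ends 8; start_time at 8 (size 8, align 8) → ends 16; gid at 16 (size 1, align 1) → ends 17; pad 1 to align 2 for prio; prio at 18 (size 2, align 2) → ends 20; pad 4 to align 8 for pid; pid at 24 (size 8, align 8) → ends 32; total 32 bytes, alignment 8
length at 0 (size 4, align 4) → ends 4
checksum at 4 (size 4, align 4) → ends 8
payload_len at 8 (size 4, align 4) → ends 12
proto at 12 (size 2, align 2) → ends 14
pad 2 to align 8 for ack
ack at 16 (size 72, align 8) → ends 88
seq at 88 (size 4, align 4) → ends 92

88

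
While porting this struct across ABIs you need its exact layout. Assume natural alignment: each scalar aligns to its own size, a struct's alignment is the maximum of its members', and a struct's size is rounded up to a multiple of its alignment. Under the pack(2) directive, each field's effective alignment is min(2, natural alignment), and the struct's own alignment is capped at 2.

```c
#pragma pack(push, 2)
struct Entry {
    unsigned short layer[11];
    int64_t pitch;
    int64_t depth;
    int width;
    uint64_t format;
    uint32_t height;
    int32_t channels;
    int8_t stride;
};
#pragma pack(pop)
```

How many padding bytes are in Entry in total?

layer at 0 (size 22, align 2) → ends 22
pitch at 22 (size 8, align 2) → ends 30
depth at 30 (size 8, align 2) → ends 38
width at 38 (size 4, align 2) → ends 42
format at 42 (size 8, align 2) → ends 50
height at 50 (size 4, align 2) → ends 54
channels at 54 (size 4, align 2) → ends 58
stride at 58 (size 1, align 1) → ends 59
tail pad 1 to reach multiple of 2
total 60 bytes, alignment 2
data bytes 59, size 60 → padding 1

1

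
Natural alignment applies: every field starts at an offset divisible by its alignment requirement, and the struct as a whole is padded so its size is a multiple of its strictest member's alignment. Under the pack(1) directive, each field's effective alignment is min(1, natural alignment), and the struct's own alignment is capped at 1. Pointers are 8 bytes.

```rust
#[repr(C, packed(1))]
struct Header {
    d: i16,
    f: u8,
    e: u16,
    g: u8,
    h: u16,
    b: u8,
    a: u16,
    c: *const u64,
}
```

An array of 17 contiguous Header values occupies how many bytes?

d at 0 (size 2, align 1) → ends 2
f at 2 (size 1, align 1) → ends 3
e at 3 (size 2, align 1) → ends 5
g at 5 (size 1, align 1) → ends 6
h at 6 (size 2, align 1) → ends 8
b at 8 (size 1, align 1) → ends 9
a at 9 (size 2, align 1) → ends 11
c at 11 (size 8, align 1) → ends 19
total 19 bytes, alignment 1
array of 17: 17 × 19 = 323

323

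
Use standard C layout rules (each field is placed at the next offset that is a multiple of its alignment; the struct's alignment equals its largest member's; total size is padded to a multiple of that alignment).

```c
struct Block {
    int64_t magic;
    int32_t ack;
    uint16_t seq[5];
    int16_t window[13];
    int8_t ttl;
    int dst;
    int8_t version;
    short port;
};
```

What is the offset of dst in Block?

@0: magic [8B, align 8] → 8
@8: ack [4B, align 4] → 12
@12: seq [10B, align 2] → 22
@22: window [26B, align 2] → 48
@48: ttl [1B, align 1] → 49
+3 pad (align 4)
@52: dst [4B, align 4] → 56

52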